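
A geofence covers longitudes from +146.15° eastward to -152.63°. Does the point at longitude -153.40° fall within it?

Yes

Band width going east from +146.15° to -152.63°: ((-152.63 − 146.15) mod 360) = 61.22°.
Offset of -153.40° east of the west edge: ((-153.40 − 146.15) mod 360) = 60.45°.
60.45° ≤ 61.22° ⇒ inside.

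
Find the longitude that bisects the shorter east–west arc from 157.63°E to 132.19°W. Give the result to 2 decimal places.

Signed shortest Δλ from +157.63° to -132.19° is +70.18°.
Midpoint longitude = +157.63° + (+70.18°)/2 = +157.63° + 35.09° = +192.72°.
Normalise into (−180°, 180°]: -167.28°.
(The naïve average (+157.63 + -132.19)/2 = 12.72° is on the wrong side of the globe.)

167.28°W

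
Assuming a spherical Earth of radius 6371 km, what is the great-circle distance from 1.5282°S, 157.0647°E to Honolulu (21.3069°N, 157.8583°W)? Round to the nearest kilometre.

5517 km

Δλ = -157.8583 − 157.0647 = -314.9230°; wrapped into (−180°, 180°]: 45.0770°.
Δφ = 21.3069 − -1.5282 = 22.8351°.
a = sin²(Δφ/2) + cos φ₁ · cos φ₂ · sin²(Δλ/2) = 0.176018.
c = 2·atan2(√a, √(1−a)) = 0.86589 rad → d = 6371·c ≈ 5516.57 km.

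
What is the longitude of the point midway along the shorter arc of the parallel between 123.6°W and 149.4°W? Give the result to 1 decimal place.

Signed shortest Δλ from -123.6° to -149.4° is -25.8°.
Midpoint longitude = -123.6° + (-25.8°)/2 = -123.6° − 12.9° = -136.5°.

136.5°W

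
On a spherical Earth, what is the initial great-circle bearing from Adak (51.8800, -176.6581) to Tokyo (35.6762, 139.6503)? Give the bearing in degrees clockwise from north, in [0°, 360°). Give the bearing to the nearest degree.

Δλ = 139.6503 − -176.6581 = 316.3084°; wrapped into (−180°, 180°]: -43.6916°.
θ = atan2( sin Δλ · cos φ₂ , cos φ₁ · sin φ₂ − sin φ₁ · cos φ₂ · cos Δλ )
  = atan2(-0.56114, -0.10208) = -100.310° → normalised to [0°, 360°): 259.690°.

260°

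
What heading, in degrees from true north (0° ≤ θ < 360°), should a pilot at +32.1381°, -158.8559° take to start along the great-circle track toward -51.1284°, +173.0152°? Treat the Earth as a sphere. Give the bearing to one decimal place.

197.2°

Δλ = 173.0152 − -158.8559 = 331.8711°; wrapped into (−180°, 180°]: -28.1289°.
θ = atan2( sin Δλ · cos φ₂ , cos φ₁ · sin φ₂ − sin φ₁ · cos φ₂ · cos Δλ )
  = atan2(-0.29588, -0.95367) = -162.764° → normalised to [0°, 360°): 197.236°.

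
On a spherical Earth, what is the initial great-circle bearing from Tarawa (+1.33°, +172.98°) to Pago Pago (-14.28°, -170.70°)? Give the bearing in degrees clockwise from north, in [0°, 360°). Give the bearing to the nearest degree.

Δλ = -170.70 − 172.98 = -343.68°; wrapped into (−180°, 180°]: 16.32°.
θ = atan2( sin Δλ · cos φ₂ , cos φ₁ · sin φ₂ − sin φ₁ · cos φ₂ · cos Δλ )
  = atan2(0.27232, -0.26818) = 134.561° → normalised to [0°, 360°): 134.561°.

135°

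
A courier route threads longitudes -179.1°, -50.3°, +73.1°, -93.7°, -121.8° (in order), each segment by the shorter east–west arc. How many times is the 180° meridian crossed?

0

Leg 1: -179.1° → -50.3°, shortest Δλ = 128.8° (east) — does not cross 180°.
Leg 2: -50.3° → +73.1°, shortest Δλ = 123.4° (east) — does not cross 180°.
Leg 3: +73.1° → -93.7°, shortest Δλ = -166.8° (west) — does not cross 180°.
Leg 4: -93.7° → -121.8°, shortest Δλ = -28.1° (west) — does not cross 180°.
Total crossings: 0.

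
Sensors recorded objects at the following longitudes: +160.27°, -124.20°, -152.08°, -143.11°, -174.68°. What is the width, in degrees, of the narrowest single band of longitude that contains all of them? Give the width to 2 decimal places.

75.53°

Sort the longitudes: -174.68°, -152.08°, -143.11°, -124.20°, +160.27°.
Eastward gaps between consecutive values (wrapping around): 22.60°, 8.97°, 18.91°, 284.47°, 25.05°.
Largest gap = 284.47° ⇒ minimal covering band is its complement: 360° − 284.47° = 75.53°.
Band runs from +160.27° eastward to -124.20°, crossing the antimeridian.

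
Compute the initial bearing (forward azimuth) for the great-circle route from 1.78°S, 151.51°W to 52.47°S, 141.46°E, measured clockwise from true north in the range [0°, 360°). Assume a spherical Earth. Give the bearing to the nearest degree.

216°

Δλ = 141.46 − -151.51 = 292.97°; wrapped into (−180°, 180°]: -67.03°.
θ = atan2( sin Δλ · cos φ₂ , cos φ₁ · sin φ₂ − sin φ₁ · cos φ₂ · cos Δλ )
  = atan2(-0.56087, -0.78527) = -144.464° → normalised to [0°, 360°): 215.536°.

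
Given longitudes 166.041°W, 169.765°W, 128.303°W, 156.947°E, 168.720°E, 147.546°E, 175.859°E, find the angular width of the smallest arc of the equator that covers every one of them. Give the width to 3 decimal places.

84.151°

Sort the longitudes: -169.765°, -166.041°, -128.303°, +147.546°, +156.947°, +168.720°, +175.859°.
Eastward gaps between consecutive values (wrapping around): 3.724°, 37.738°, 275.849°, 9.401°, 11.773°, 7.139°, 14.376°.
Largest gap = 275.849° ⇒ minimal covering band is its complement: 360° − 275.849° = 84.151°.
Band runs from +147.546° eastward to -128.303°, crossing the antimeridian.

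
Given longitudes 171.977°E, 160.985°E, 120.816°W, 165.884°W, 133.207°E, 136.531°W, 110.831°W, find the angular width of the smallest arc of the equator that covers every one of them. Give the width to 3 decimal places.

115.962°

Sort the longitudes: -165.884°, -136.531°, -120.816°, -110.831°, +133.207°, +160.985°, +171.977°.
Eastward gaps between consecutive values (wrapping around): 29.353°, 15.715°, 9.985°, 244.038°, 27.778°, 10.992°, 22.139°.
Largest gap = 244.038° ⇒ minimal covering band is its complement: 360° − 244.038° = 115.962°.
Band runs from +133.207° eastward to -110.831°, crossing the antimeridian.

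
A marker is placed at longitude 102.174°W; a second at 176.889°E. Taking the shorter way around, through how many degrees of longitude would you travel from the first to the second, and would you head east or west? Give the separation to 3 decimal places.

Raw difference: 176.889 − -102.174 = 279.063°.
Normalise into (−180°, 180°]: 279.063° − 360° = -80.937°.
Negative ⇒ the second point lies to the west; separation 80.937°.

80.937° west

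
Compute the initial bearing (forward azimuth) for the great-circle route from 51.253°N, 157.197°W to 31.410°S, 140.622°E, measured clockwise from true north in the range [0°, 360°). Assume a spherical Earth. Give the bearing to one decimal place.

229.8°

Δλ = 140.622 − -157.197 = 297.819°; wrapped into (−180°, 180°]: -62.181°.
θ = atan2( sin Δλ · cos φ₂ , cos φ₁ · sin φ₂ − sin φ₁ · cos φ₂ · cos Δλ )
  = atan2(-0.75482, -0.63682) = -130.153° → normalised to [0°, 360°): 229.847°.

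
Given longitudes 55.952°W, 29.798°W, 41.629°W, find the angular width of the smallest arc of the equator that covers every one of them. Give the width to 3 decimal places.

Sort the longitudes: -55.952°, -41.629°, -29.798°.
Eastward gaps between consecutive values (wrapping around): 14.323°, 11.831°, 333.846°.
Largest gap = 333.846° ⇒ minimal covering band is its complement: 360° − 333.846° = 26.154°.
Band runs from -55.952° eastward to -29.798°.

26.154°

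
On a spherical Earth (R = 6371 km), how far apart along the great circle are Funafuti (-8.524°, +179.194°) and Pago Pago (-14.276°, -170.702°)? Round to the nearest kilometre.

Δλ = -170.702 − 179.194 = -349.896°; wrapped into (−180°, 180°]: 10.104°.
Δφ = -14.276 − -8.524 = -5.752°.
a = sin²(Δφ/2) + cos φ₁ · cos φ₂ · sin²(Δλ/2) = 0.009950.
c = 2·atan2(√a, √(1−a)) = 0.19983 rad → d = 6371·c ≈ 1273.10 km.

1273 km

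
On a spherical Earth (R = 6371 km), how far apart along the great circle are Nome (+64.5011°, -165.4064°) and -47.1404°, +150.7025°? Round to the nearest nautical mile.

7012 nmi

Δλ = 150.7025 − -165.4064 = 316.1089°; wrapped into (−180°, 180°]: -43.8911°.
Δφ = -47.1404 − 64.5011 = -111.6415°.
a = sin²(Δφ/2) + cos φ₁ · cos φ₂ · sin²(Δλ/2) = 0.725298.
c = 2·atan2(√a, √(1−a)) = 2.03823 rad → d = 6371·c ≈ 12985.56 km ≈ 7011.64 nmi.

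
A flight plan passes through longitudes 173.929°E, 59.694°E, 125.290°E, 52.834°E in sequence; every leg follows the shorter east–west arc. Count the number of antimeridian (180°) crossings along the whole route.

0

Leg 1: +173.929° → +59.694°, shortest Δλ = -114.235° (west) — does not cross 180°.
Leg 2: +59.694° → +125.290°, shortest Δλ = 65.596° (east) — does not cross 180°.
Leg 3: +125.290° → +52.834°, shortest Δλ = -72.456° (west) — does not cross 180°.
Total crossings: 0.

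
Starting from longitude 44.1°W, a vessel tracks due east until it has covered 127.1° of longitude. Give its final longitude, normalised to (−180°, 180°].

83.0°E

Start at -44.1°; shift +127.1° → +83.0°.
+83.0° already lies in (−180°, 180°].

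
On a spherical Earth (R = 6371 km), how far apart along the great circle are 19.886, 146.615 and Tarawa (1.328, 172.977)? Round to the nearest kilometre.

Δλ = 172.977 − 146.615 = 26.362°.
Δφ = 1.328 − 19.886 = -18.558°.
a = sin²(Δφ/2) + cos φ₁ · cos φ₂ · sin²(Δλ/2) = 0.074882.
c = 2·atan2(√a, √(1−a)) = 0.55436 rad → d = 6371·c ≈ 3531.85 km.

3532 km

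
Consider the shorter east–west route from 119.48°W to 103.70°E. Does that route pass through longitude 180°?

Naïve |103.70 − -119.48| = 223.18° > 180°, so the shorter arc goes the other way round — across 180°.
Signed shortest Δλ = ((103.70 − -119.48 + 180) mod 360) − 180 = -136.82°.
Going west by 136.82° from -119.48° passes through 180° before reaching +103.70°.

Yes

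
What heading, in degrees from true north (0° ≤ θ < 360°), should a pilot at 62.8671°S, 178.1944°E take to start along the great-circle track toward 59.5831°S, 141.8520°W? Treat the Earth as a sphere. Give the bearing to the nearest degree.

Δλ = -141.8520 − 178.1944 = -320.0464°; wrapped into (−180°, 180°]: 39.9536°.
θ = atan2( sin Δλ · cos φ₂ , cos φ₁ · sin φ₂ − sin φ₁ · cos φ₂ · cos Δλ )
  = atan2(0.32512, -0.04789) = 98.380° → normalised to [0°, 360°): 98.380°.

98°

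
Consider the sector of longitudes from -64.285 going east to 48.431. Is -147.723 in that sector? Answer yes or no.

No

Band width going east from -64.285° to +48.431°: ((48.431 − -64.285) mod 360) = 112.716°.
Offset of -147.723° east of the west edge: ((-147.723 − -64.285) mod 360) = 276.562°.
276.562° > 112.716° ⇒ outside.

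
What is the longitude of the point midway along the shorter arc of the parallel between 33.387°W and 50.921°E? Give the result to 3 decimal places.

Signed shortest Δλ from -33.387° to +50.921° is +84.308°.
Midpoint longitude = -33.387° + (+84.308°)/2 = -33.387° + 42.154° = +8.767°.

8.767°E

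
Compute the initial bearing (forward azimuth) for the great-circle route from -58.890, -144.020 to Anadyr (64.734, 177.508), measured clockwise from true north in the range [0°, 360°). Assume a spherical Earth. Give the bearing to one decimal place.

Δλ = 177.508 − -144.020 = 321.528°; wrapped into (−180°, 180°]: -38.472°.
θ = atan2( sin Δλ · cos φ₂ , cos φ₁ · sin φ₂ − sin φ₁ · cos φ₂ · cos Δλ )
  = atan2(-0.26554, 0.75336) = -19.416° → normalised to [0°, 360°): 340.584°.

340.6°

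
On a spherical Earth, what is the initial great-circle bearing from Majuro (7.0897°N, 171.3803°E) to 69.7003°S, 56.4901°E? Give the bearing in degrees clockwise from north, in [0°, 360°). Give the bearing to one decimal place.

199.0°

Δλ = 56.4901 − 171.3803 = -114.8902°.
θ = atan2( sin Δλ · cos φ₂ , cos φ₁ · sin φ₂ − sin φ₁ · cos φ₂ · cos Δλ )
  = atan2(-0.31471, -0.91270) = -160.975° → normalised to [0°, 360°): 199.025°.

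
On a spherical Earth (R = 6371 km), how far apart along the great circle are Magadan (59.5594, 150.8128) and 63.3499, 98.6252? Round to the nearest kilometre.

2725 km

Δλ = 98.6252 − 150.8128 = -52.1876°.
Δφ = 63.3499 − 59.5594 = 3.7905°.
a = sin²(Δφ/2) + cos φ₁ · cos φ₂ · sin²(Δλ/2) = 0.045058.
c = 2·atan2(√a, √(1−a)) = 0.42779 rad → d = 6371·c ≈ 2725.46 km.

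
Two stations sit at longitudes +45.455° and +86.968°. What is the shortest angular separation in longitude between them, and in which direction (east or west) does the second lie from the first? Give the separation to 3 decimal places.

Raw difference: 86.968 − 45.455 = 41.513°.
Normalise into (−180°, 180°]: 41.513° stays 41.513°.
Positive ⇒ the second point lies to the east; separation 41.513°.

41.513° east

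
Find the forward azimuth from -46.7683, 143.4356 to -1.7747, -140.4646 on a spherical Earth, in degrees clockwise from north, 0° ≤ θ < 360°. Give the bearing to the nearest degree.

Δλ = -140.4646 − 143.4356 = -283.9002°; wrapped into (−180°, 180°]: 76.0998°.
θ = atan2( sin Δλ · cos φ₂ , cos φ₁ · sin φ₂ − sin φ₁ · cos φ₂ · cos Δλ )
  = atan2(0.97025, 0.15373) = 80.996° → normalised to [0°, 360°): 80.996°.

81°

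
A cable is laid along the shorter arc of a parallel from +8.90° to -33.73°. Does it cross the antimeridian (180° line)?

No

Signed shortest Δλ = ((-33.73 − 8.90 + 180) mod 360) − 180 = -42.63°.
Going west by 42.63° from +8.90° reaches -33.73° without touching 180°.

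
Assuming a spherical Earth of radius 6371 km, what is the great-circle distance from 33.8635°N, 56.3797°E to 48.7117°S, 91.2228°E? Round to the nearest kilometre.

Δλ = 91.2228 − 56.3797 = 34.8431°.
Δφ = -48.7117 − 33.8635 = -82.5752°.
a = sin²(Δφ/2) + cos φ₁ · cos φ₂ · sin²(Δλ/2) = 0.484503.
c = 2·atan2(√a, √(1−a)) = 1.53980 rad → d = 6371·c ≈ 9810.05 km.

9810 km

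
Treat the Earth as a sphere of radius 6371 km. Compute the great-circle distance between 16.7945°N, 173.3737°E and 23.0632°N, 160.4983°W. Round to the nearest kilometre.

2814 km

Δλ = -160.4983 − 173.3737 = -333.8720°; wrapped into (−180°, 180°]: 26.1280°.
Δφ = 23.0632 − 16.7945 = 6.2687°.
a = sin²(Δφ/2) + cos φ₁ · cos φ₂ · sin²(Δλ/2) = 0.047995.
c = 2·atan2(√a, √(1−a)) = 0.44174 rad → d = 6371·c ≈ 2814.30 km.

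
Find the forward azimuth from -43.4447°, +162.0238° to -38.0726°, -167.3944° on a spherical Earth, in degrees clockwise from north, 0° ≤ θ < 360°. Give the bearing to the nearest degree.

87°

Δλ = -167.3944 − 162.0238 = -329.4182°; wrapped into (−180°, 180°]: 30.5818°.
θ = atan2( sin Δλ · cos φ₂ , cos φ₁ · sin φ₂ − sin φ₁ · cos φ₂ · cos Δλ )
  = atan2(0.40052, 0.01832) = 87.380° → normalised to [0°, 360°): 87.380°.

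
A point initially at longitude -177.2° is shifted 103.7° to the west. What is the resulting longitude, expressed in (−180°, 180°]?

+79.1°

Start at -177.2°; shift −103.7° → -280.9°.
-280.9° lies outside (−180°, 180°]; add 360° → +79.1°.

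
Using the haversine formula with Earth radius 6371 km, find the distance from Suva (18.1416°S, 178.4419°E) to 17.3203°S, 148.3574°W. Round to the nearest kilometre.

3513 km

Δλ = -148.3574 − 178.4419 = -326.7993°; wrapped into (−180°, 180°]: 33.2007°.
Δφ = -17.3203 − -18.1416 = 0.8213°.
a = sin²(Δφ/2) + cos φ₁ · cos φ₂ · sin²(Δλ/2) = 0.074098.
c = 2·atan2(√a, √(1−a)) = 0.55138 rad → d = 6371·c ≈ 3512.82 km.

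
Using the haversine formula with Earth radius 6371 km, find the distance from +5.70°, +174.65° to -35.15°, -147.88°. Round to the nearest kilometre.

Δλ = -147.88 − 174.65 = -322.53°; wrapped into (−180°, 180°]: 37.47°.
Δφ = -35.15 − 5.70 = -40.85°.
a = sin²(Δφ/2) + cos φ₁ · cos φ₂ · sin²(Δλ/2) = 0.205722.
c = 2·atan2(√a, √(1−a)) = 0.94153 rad → d = 6371·c ≈ 5998.46 km.

5998 km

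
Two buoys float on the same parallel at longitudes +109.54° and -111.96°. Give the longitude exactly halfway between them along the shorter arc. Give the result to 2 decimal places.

Signed shortest Δλ from +109.54° to -111.96° is +138.50°.
Midpoint longitude = +109.54° + (+138.50°)/2 = +109.54° + 69.25° = +178.79°.
(The naïve average (+109.54 + -111.96)/2 = -1.21° is on the wrong side of the globe.)

+178.79°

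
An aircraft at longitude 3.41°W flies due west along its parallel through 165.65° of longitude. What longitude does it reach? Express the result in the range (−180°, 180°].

169.06°W

Start at -3.41°; shift −165.65° → -169.06°.
-169.06° already lies in (−180°, 180°].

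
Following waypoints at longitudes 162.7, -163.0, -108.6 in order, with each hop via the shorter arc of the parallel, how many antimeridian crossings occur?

Leg 1: +162.7° → -163.0°, shortest Δλ = 34.3° (east) — crosses 180°.
Leg 2: -163.0° → -108.6°, shortest Δλ = 54.4° (east) — does not cross 180°.
Total crossings: 1.

1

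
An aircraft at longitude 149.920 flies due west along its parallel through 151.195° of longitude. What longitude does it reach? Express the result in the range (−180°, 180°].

-1.275°

Start at +149.920°; shift −151.195° → -1.275°.
-1.275° already lies in (−180°, 180°].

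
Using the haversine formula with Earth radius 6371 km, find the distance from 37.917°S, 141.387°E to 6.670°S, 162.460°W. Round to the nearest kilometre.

6614 km

Δλ = -162.460 − 141.387 = -303.847°; wrapped into (−180°, 180°]: 56.153°.
Δφ = -6.670 − -37.917 = 31.247°.
a = sin²(Δφ/2) + cos φ₁ · cos φ₂ · sin²(Δλ/2) = 0.246098.
c = 2·atan2(√a, √(1−a)) = 1.03816 rad → d = 6371·c ≈ 6614.14 km.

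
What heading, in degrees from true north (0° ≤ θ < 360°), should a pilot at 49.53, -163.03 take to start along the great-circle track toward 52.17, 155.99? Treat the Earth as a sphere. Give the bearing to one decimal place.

291.7°

Δλ = 155.99 − -163.03 = 319.02°; wrapped into (−180°, 180°]: -40.98°.
θ = atan2( sin Δλ · cos φ₂ , cos φ₁ · sin φ₂ − sin φ₁ · cos φ₂ · cos Δλ )
  = atan2(-0.40221, 0.16040) = -68.258° → normalised to [0°, 360°): 291.742°.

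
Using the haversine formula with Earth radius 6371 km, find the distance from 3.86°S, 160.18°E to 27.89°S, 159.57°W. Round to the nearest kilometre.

5027 km

Δλ = -159.57 − 160.18 = -319.75°; wrapped into (−180°, 180°]: 40.25°.
Δφ = -27.89 − -3.86 = -24.03°.
a = sin²(Δφ/2) + cos φ₁ · cos φ₂ · sin²(Δλ/2) = 0.147730.
c = 2·atan2(√a, √(1−a)) = 0.78902 rad → d = 6371·c ≈ 5026.85 km.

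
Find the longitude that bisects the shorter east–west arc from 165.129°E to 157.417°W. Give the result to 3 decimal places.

176.144°W

Signed shortest Δλ from +165.129° to -157.417° is +37.454°.
Midpoint longitude = +165.129° + (+37.454°)/2 = +165.129° + 18.727° = +183.856°.
Normalise into (−180°, 180°]: -176.144°.
(The naïve average (+165.129 + -157.417)/2 = 3.856° is on the wrong side of the globe.)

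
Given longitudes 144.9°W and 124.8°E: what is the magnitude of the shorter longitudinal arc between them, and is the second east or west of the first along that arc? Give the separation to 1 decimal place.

90.3° west

Raw difference: 124.8 − -144.9 = 269.7°.
Normalise into (−180°, 180°]: 269.7° − 360° = -90.3°.
Negative ⇒ the second point lies to the west; separation 90.3°.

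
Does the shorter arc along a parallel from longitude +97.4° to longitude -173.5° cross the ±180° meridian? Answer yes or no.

Naïve |-173.5 − 97.4| = 270.9° > 180°, so the shorter arc goes the other way round — across 180°.
Signed shortest Δλ = ((-173.5 − 97.4 + 180) mod 360) − 180 = 89.1°.
Going east by 89.1° from +97.4° passes through 180° before reaching -173.5°.

Yes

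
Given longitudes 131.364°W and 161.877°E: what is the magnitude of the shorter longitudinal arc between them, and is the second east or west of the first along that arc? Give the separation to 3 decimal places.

66.759° west

Raw difference: 161.877 − -131.364 = 293.241°.
Normalise into (−180°, 180°]: 293.241° − 360° = -66.759°.
Negative ⇒ the second point lies to the west; separation 66.759°.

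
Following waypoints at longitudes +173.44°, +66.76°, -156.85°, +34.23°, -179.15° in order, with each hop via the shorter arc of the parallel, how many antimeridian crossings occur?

3

Leg 1: +173.44° → +66.76°, shortest Δλ = -106.68° (west) — does not cross 180°.
Leg 2: +66.76° → -156.85°, shortest Δλ = 136.39° (east) — crosses 180°.
Leg 3: -156.85° → +34.23°, shortest Δλ = -168.92° (west) — crosses 180°.
Leg 4: +34.23° → -179.15°, shortest Δλ = 146.62° (east) — crosses 180°.
Total crossings: 3.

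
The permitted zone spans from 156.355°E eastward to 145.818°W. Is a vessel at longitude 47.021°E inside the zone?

No

Band width going east from +156.355° to -145.818°: ((-145.818 − 156.355) mod 360) = 57.827°.
Offset of +47.021° east of the west edge: ((47.021 − 156.355) mod 360) = 250.666°.
250.666° > 57.827° ⇒ outside.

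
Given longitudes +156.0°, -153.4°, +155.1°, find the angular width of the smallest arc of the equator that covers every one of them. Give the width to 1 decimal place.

51.5°

Sort the longitudes: -153.4°, +155.1°, +156.0°.
Eastward gaps between consecutive values (wrapping around): 308.5°, 0.9°, 50.6°.
Largest gap = 308.5° ⇒ minimal covering band is its complement: 360° − 308.5° = 51.5°.
Band runs from +155.1° eastward to -153.4°, crossing the antimeridian.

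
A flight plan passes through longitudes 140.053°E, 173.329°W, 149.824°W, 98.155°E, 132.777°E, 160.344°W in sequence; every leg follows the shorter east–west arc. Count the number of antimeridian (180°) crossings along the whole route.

3

Leg 1: +140.053° → -173.329°, shortest Δλ = 46.618° (east) — crosses 180°.
Leg 2: -173.329° → -149.824°, shortest Δλ = 23.505° (east) — does not cross 180°.
Leg 3: -149.824° → +98.155°, shortest Δλ = -112.021° (west) — crosses 180°.
Leg 4: +98.155° → +132.777°, shortest Δλ = 34.622° (east) — does not cross 180°.
Leg 5: +132.777° → -160.344°, shortest Δλ = 66.879° (east) — crosses 180°.
Total crossings: 3.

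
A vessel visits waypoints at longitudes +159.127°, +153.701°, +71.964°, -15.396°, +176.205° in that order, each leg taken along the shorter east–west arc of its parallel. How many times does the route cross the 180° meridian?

Leg 1: +159.127° → +153.701°, shortest Δλ = -5.426° (west) — does not cross 180°.
Leg 2: +153.701° → +71.964°, shortest Δλ = -81.737° (west) — does not cross 180°.
Leg 3: +71.964° → -15.396°, shortest Δλ = -87.36° (west) — does not cross 180°.
Leg 4: -15.396° → +176.205°, shortest Δλ = -168.399° (west) — crosses 180°.
Total crossings: 1.

1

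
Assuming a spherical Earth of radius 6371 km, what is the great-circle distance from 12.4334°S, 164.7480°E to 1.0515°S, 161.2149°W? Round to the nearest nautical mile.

Δλ = -161.2149 − 164.7480 = -325.9629°; wrapped into (−180°, 180°]: 34.0371°.
Δφ = -1.0515 − -12.4334 = 11.3819°.
a = sin²(Δφ/2) + cos φ₁ · cos φ₂ · sin²(Δλ/2) = 0.093472.
c = 2·atan2(√a, √(1−a)) = 0.62142 rad → d = 6371·c ≈ 3959.04 km ≈ 2137.71 nmi.

2138 nmi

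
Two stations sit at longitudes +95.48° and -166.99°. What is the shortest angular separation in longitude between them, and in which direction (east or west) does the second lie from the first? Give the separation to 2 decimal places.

Raw difference: -166.99 − 95.48 = -262.47°.
Normalise into (−180°, 180°]: -262.47° + 360° = 97.53°.
Positive ⇒ the second point lies to the east; separation 97.53°.

97.53° east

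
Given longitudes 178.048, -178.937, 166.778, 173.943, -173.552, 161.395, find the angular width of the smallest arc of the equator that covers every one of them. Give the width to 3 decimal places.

Sort the longitudes: -178.937°, -173.552°, +161.395°, +166.778°, +173.943°, +178.048°.
Eastward gaps between consecutive values (wrapping around): 5.385°, 334.947°, 5.383°, 7.165°, 4.105°, 3.015°.
Largest gap = 334.947° ⇒ minimal covering band is its complement: 360° − 334.947° = 25.053°.
Band runs from +161.395° eastward to -173.552°, crossing the antimeridian.

25.053°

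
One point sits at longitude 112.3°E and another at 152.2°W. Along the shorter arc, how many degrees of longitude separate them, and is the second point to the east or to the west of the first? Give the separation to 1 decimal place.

95.5° east

Raw difference: -152.2 − 112.3 = -264.5°.
Normalise into (−180°, 180°]: -264.5° + 360° = 95.5°.
Positive ⇒ the second point lies to the east; separation 95.5°.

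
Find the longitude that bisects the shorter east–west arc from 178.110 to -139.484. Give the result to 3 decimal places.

Signed shortest Δλ from +178.110° to -139.484° is +42.406°.
Midpoint longitude = +178.110° + (+42.406°)/2 = +178.110° + 21.203° = +199.313°.
Normalise into (−180°, 180°]: -160.687°.
(The naïve average (+178.110 + -139.484)/2 = 19.313° is on the wrong side of the globe.)

-160.687°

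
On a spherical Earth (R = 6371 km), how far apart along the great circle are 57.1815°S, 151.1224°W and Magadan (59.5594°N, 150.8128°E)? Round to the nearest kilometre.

13944 km

Δλ = 150.8128 − -151.1224 = 301.9352°; wrapped into (−180°, 180°]: -58.0648°.
Δφ = 59.5594 − -57.1815 = 116.7409°.
a = sin²(Δφ/2) + cos φ₁ · cos φ₂ · sin²(Δλ/2) = 0.789650.
c = 2·atan2(√a, √(1−a)) = 2.18867 rad → d = 6371·c ≈ 13943.99 km.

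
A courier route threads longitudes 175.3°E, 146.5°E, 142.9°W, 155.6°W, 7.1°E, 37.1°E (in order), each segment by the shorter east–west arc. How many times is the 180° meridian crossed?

1

Leg 1: +175.3° → +146.5°, shortest Δλ = -28.8° (west) — does not cross 180°.
Leg 2: +146.5° → -142.9°, shortest Δλ = 70.6° (east) — crosses 180°.
Leg 3: -142.9° → -155.6°, shortest Δλ = -12.7° (west) — does not cross 180°.
Leg 4: -155.6° → +7.1°, shortest Δλ = 162.7° (east) — does not cross 180°.
Leg 5: +7.1° → +37.1°, shortest Δλ = 30.0° (east) — does not cross 180°.
Total crossings: 1.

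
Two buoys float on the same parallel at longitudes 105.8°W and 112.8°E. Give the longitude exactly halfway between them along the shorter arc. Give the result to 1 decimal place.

Signed shortest Δλ from -105.8° to +112.8° is -141.4°.
Midpoint longitude = -105.8° + (-141.4°)/2 = -105.8° − 70.7° = -176.5°.
(The naïve average (-105.8 + +112.8)/2 = 3.5° is on the wrong side of the globe.)

176.5°W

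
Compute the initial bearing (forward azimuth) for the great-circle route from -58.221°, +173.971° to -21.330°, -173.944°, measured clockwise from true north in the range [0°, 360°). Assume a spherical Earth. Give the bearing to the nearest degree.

19°

Δλ = -173.944 − 173.971 = -347.915°; wrapped into (−180°, 180°]: 12.085°.
θ = atan2( sin Δλ · cos φ₂ , cos φ₁ · sin φ₂ − sin φ₁ · cos φ₂ · cos Δλ )
  = atan2(0.19502, 0.58275) = 18.503° → normalised to [0°, 360°): 18.503°.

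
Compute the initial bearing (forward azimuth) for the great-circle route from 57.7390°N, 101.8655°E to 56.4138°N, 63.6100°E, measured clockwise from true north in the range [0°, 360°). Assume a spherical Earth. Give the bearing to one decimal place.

282.7°

Δλ = 63.6100 − 101.8655 = -38.2555°.
θ = atan2( sin Δλ · cos φ₂ , cos φ₁ · sin φ₂ − sin φ₁ · cos φ₂ · cos Δλ )
  = atan2(-0.34252, 0.07733) = -77.278° → normalised to [0°, 360°): 282.722°.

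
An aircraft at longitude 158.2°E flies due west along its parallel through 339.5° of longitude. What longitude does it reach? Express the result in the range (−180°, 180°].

Start at +158.2°; shift −339.5° → -181.3°.
-181.3° lies outside (−180°, 180°]; add 360° → +178.7°.

178.7°E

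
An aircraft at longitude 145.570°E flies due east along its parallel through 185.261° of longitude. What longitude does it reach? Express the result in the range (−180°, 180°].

29.169°W

Start at +145.570°; shift +185.261° → +330.831°.
+330.831° lies outside (−180°, 180°]; subtract 360° → -29.169°.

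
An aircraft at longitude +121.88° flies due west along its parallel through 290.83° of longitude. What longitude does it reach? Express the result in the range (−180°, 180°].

Start at +121.88°; shift −290.83° → -168.95°.
-168.95° already lies in (−180°, 180°].

-168.95°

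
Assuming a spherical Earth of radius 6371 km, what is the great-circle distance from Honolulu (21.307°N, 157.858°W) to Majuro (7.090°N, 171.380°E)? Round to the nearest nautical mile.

1977 nmi

Δλ = 171.380 − -157.858 = 329.238°; wrapped into (−180°, 180°]: -30.762°.
Δφ = 7.090 − 21.307 = -14.217°.
a = sin²(Δφ/2) + cos φ₁ · cos φ₂ · sin²(Δλ/2) = 0.080354.
c = 2·atan2(√a, √(1−a)) = 0.57482 rad → d = 6371·c ≈ 3662.16 km ≈ 1977.41 nmi.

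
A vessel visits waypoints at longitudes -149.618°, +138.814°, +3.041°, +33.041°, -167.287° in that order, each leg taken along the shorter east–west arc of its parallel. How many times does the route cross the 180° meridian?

Leg 1: -149.618° → +138.814°, shortest Δλ = -71.568° (west) — crosses 180°.
Leg 2: +138.814° → +3.041°, shortest Δλ = -135.773° (west) — does not cross 180°.
Leg 3: +3.041° → +33.041°, shortest Δλ = 30.0° (east) — does not cross 180°.
Leg 4: +33.041° → -167.287°, shortest Δλ = 159.672° (east) — crosses 180°.
Total crossings: 2.

2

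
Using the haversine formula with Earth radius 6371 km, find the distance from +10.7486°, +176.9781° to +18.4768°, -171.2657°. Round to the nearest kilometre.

Δλ = -171.2657 − 176.9781 = -348.2438°; wrapped into (−180°, 180°]: 11.7562°.
Δφ = 18.4768 − 10.7486 = 7.7282°.
a = sin²(Δφ/2) + cos φ₁ · cos φ₂ · sin²(Δλ/2) = 0.014315.
c = 2·atan2(√a, √(1−a)) = 0.23986 rad → d = 6371·c ≈ 1528.16 km.

1528 km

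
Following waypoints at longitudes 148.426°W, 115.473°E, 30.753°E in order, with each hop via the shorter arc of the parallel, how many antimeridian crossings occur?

Leg 1: -148.426° → +115.473°, shortest Δλ = -96.101° (west) — crosses 180°.
Leg 2: +115.473° → +30.753°, shortest Δλ = -84.72° (west) — does not cross 180°.
Total crossings: 1.

1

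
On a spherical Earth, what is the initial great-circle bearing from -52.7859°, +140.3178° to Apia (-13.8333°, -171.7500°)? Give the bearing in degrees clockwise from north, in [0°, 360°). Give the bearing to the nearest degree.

Δλ = -171.7500 − 140.3178 = -312.0678°; wrapped into (−180°, 180°]: 47.9322°.
θ = atan2( sin Δλ · cos φ₂ , cos φ₁ · sin φ₂ − sin φ₁ · cos φ₂ · cos Δλ )
  = atan2(0.72082, 0.37350) = 62.609° → normalised to [0°, 360°): 62.609°.

63°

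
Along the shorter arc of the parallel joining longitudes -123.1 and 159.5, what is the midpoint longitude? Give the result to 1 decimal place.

-161.8°

Signed shortest Δλ from -123.1° to +159.5° is -77.4°.
Midpoint longitude = -123.1° + (-77.4°)/2 = -123.1° − 38.7° = -161.8°.
(The naïve average (-123.1 + +159.5)/2 = 18.2° is on the wrong side of the globe.)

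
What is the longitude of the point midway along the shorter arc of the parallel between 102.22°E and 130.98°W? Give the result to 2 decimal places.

165.62°E

Signed shortest Δλ from +102.22° to -130.98° is +126.80°.
Midpoint longitude = +102.22° + (+126.80°)/2 = +102.22° + 63.40° = +165.62°.
(The naïve average (+102.22 + -130.98)/2 = -14.38° is on the wrong side of the globe.)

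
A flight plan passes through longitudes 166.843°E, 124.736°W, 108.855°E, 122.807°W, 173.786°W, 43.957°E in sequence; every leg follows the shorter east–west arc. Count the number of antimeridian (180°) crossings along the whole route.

Leg 1: +166.843° → -124.736°, shortest Δλ = 68.421° (east) — crosses 180°.
Leg 2: -124.736° → +108.855°, shortest Δλ = -126.409° (west) — crosses 180°.
Leg 3: +108.855° → -122.807°, shortest Δλ = 128.338° (east) — crosses 180°.
Leg 4: -122.807° → -173.786°, shortest Δλ = -50.979° (west) — does not cross 180°.
Leg 5: -173.786° → +43.957°, shortest Δλ = -142.257° (west) — crosses 180°.
Total crossings: 4.

4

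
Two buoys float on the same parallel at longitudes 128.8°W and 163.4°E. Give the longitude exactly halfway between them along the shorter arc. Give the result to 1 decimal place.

162.7°W

Signed shortest Δλ from -128.8° to +163.4° is -67.8°.
Midpoint longitude = -128.8° + (-67.8°)/2 = -128.8° − 33.9° = -162.7°.
(The naïve average (-128.8 + +163.4)/2 = 17.3° is on the wrong side of the globe.)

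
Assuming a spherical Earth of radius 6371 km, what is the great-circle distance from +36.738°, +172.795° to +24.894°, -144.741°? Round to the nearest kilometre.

Δλ = -144.741 − 172.795 = -317.536°; wrapped into (−180°, 180°]: 42.464°.
Δφ = 24.894 − 36.738 = -11.844°.
a = sin²(Δφ/2) + cos φ₁ · cos φ₂ · sin²(Δλ/2) = 0.105980.
c = 2·atan2(√a, √(1−a)) = 0.66318 rad → d = 6371·c ≈ 4225.11 km.

4225 km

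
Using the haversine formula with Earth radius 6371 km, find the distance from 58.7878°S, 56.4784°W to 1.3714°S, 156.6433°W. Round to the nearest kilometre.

Δλ = -156.6433 − -56.4784 = -100.1649°.
Δφ = -1.3714 − -58.7878 = 57.4164°.
a = sin²(Δφ/2) + cos φ₁ · cos φ₂ · sin²(Δλ/2) = 0.535480.
c = 2·atan2(√a, √(1−a)) = 1.64182 rad → d = 6371·c ≈ 10460.01 km.

10460 km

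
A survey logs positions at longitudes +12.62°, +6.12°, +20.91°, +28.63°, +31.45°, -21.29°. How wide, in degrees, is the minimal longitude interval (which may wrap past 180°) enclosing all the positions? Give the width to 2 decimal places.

52.74°

Sort the longitudes: -21.29°, +6.12°, +12.62°, +20.91°, +28.63°, +31.45°.
Eastward gaps between consecutive values (wrapping around): 27.41°, 6.50°, 8.29°, 7.72°, 2.82°, 307.26°.
Largest gap = 307.26° ⇒ minimal covering band is its complement: 360° − 307.26° = 52.74°.
Band runs from -21.29° eastward to +31.45°.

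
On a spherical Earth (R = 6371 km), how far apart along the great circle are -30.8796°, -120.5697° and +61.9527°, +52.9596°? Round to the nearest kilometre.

16528 km

Δλ = 52.9596 − -120.5697 = 173.5293°.
Δφ = 61.9527 − -30.8796 = 92.8323°.
a = sin²(Δφ/2) + cos φ₁ · cos φ₂ · sin²(Δλ/2) = 0.926969.
c = 2·atan2(√a, √(1−a)) = 2.59430 rad → d = 6371·c ≈ 16528.31 km.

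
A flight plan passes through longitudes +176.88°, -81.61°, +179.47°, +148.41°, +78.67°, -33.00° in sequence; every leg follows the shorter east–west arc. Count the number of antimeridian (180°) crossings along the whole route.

2

Leg 1: +176.88° → -81.61°, shortest Δλ = 101.51° (east) — crosses 180°.
Leg 2: -81.61° → +179.47°, shortest Δλ = -98.92° (west) — crosses 180°.
Leg 3: +179.47° → +148.41°, shortest Δλ = -31.06° (west) — does not cross 180°.
Leg 4: +148.41° → +78.67°, shortest Δλ = -69.74° (west) — does not cross 180°.
Leg 5: +78.67° → -33.00°, shortest Δλ = -111.67° (west) — does not cross 180°.
Total crossings: 2.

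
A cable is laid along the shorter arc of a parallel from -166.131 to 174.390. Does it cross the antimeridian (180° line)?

Yes

Naïve |174.390 − -166.131| = 340.521° > 180°, so the shorter arc goes the other way round — across 180°.
Signed shortest Δλ = ((174.390 − -166.131 + 180) mod 360) − 180 = -19.479°.
Going west by 19.479° from -166.131° passes through 180° before reaching +174.390°.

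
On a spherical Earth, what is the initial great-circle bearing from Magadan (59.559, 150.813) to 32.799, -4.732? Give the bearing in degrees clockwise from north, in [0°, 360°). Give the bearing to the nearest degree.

340°

Δλ = -4.732 − 150.813 = -155.545°.
θ = atan2( sin Δλ · cos φ₂ , cos φ₁ · sin φ₂ − sin φ₁ · cos φ₂ · cos Δλ )
  = atan2(-0.34798, 0.93414) = -20.431° → normalised to [0°, 360°): 339.569°.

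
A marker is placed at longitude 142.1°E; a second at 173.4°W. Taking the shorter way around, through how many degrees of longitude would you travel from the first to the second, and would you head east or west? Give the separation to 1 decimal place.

44.5° east

Raw difference: -173.4 − 142.1 = -315.5°.
Normalise into (−180°, 180°]: -315.5° + 360° = 44.5°.
Positive ⇒ the second point lies to the east; separation 44.5°.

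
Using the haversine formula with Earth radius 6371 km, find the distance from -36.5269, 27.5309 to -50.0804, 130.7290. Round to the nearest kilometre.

7806 km

Δλ = 130.7290 − 27.5309 = 103.1981°.
Δφ = -50.0804 − -36.5269 = -13.5535°.
a = sin²(Δφ/2) + cos φ₁ · cos φ₂ · sin²(Δλ/2) = 0.330625.
c = 2·atan2(√a, √(1−a)) = 1.22521 rad → d = 6371·c ≈ 7805.80 km.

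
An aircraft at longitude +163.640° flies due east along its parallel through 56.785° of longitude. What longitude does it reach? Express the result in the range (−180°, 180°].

-139.575°

Start at +163.640°; shift +56.785° → +220.425°.
+220.425° lies outside (−180°, 180°]; subtract 360° → -139.575°.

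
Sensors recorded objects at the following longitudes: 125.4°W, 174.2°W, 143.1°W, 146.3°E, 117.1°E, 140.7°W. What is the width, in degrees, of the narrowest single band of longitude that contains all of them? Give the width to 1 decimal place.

117.5°

Sort the longitudes: -174.2°, -143.1°, -140.7°, -125.4°, +117.1°, +146.3°.
Eastward gaps between consecutive values (wrapping around): 31.1°, 2.4°, 15.3°, 242.5°, 29.2°, 39.5°.
Largest gap = 242.5° ⇒ minimal covering band is its complement: 360° − 242.5° = 117.5°.
Band runs from +117.1° eastward to -125.4°, crossing the antimeridian.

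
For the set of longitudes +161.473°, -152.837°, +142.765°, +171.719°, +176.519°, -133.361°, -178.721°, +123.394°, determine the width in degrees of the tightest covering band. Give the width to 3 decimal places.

Sort the longitudes: -178.721°, -152.837°, -133.361°, +123.394°, +142.765°, +161.473°, +171.719°, +176.519°.
Eastward gaps between consecutive values (wrapping around): 25.884°, 19.476°, 256.755°, 19.371°, 18.708°, 10.246°, 4.800°, 4.760°.
Largest gap = 256.755° ⇒ minimal covering band is its complement: 360° − 256.755° = 103.245°.
Band runs from +123.394° eastward to -133.361°, crossing the antimeridian.

103.245°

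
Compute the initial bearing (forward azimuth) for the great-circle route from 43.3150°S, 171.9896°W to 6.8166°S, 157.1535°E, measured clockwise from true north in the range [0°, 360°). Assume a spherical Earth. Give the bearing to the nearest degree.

314°

Δλ = 157.1535 − -171.9896 = 329.1431°; wrapped into (−180°, 180°]: -30.8569°.
θ = atan2( sin Δλ · cos φ₂ , cos φ₁ · sin φ₂ − sin φ₁ · cos φ₂ · cos Δλ )
  = atan2(-0.50927, 0.49838) = -45.619° → normalised to [0°, 360°): 314.381°.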